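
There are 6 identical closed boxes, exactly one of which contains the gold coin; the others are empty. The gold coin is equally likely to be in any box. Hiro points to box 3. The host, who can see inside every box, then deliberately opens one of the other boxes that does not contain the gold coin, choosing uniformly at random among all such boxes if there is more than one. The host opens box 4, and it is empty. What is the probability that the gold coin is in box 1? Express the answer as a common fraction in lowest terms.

Apply Bayes' rule, conditioning on where the gold coin actually is.
If it is in any of boxes 1, 2, 5, and 6 (prior 1/6 each): the host has 4 equally likely choices, so probability 1/4; weight (1/6)·(1/4) = 1/24 each.
If it is in box 3 (prior 1/6): the host has 5 equally likely choices, so probability 1/5; weight (1/6)·(1/5) = 1/30.
If it is in box 4 (prior 1/6): the host opened box 4, so this case is ruled out; weight (1/6)·0 = 0.
The weights sum to 1/5.
So P(the gold coin in box 1 | the host opened box 4) = (1/24) / (1/5) = 5/24.

5/24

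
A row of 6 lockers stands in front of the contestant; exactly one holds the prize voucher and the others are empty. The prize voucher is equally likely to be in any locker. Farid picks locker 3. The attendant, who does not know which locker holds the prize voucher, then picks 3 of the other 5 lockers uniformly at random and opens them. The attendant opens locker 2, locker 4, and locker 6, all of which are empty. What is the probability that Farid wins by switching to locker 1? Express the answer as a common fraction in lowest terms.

Apply Bayes' rule, conditioning on where the prize voucher actually is.
If it is in any of lockers 1, 3, and 5 (prior 1/6 each): the attendant picks exactly this set with probability 1/10 regardless, and none is the prize; weight (1/6)·(1/10) = 1/60 each.
If it is in any of lockers 2, 4, and 6 (prior 1/6 each): that locker was opened and seen not to hold the prize — ruled out; weight (1/6)·0 = 0 each.
The weights sum to 1/20.
So P(the prize voucher in locker 1 | the attendant opened locker 2, locker 4, and locker 6) = (1/60) / (1/20) = 1/3.

1/3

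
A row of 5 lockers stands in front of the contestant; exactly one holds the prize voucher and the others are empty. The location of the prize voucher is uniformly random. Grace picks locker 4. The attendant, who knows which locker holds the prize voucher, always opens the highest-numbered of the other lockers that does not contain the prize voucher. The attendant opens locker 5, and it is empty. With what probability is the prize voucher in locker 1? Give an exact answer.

1/4

Consider each possible location of the prize voucher in turn.
If it is in any of lockers 1, 2, 3, and 4 (prior 1/5 each): locker 5 is the highest-numbered option available, probability 1; weight (1/5)·1 = 1/5 each.
If it is in locker 5 (prior 1/5): the attendant opened locker 5, so this case is ruled out; weight (1/5)·0 = 0.
The weights sum to 4/5.
So P(the prize voucher in locker 1 | the attendant opened locker 5) = (1/5) / (4/5) = 1/4.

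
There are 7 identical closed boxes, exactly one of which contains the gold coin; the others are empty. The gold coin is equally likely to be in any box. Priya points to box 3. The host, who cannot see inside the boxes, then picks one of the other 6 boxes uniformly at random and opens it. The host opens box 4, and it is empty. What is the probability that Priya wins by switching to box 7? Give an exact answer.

1/6

Apply Bayes' rule, conditioning on where the gold coin actually is.
If it is in any of boxes 1, 2, 3, 5, 6, and 7 (prior 1/7 each): the host picks box 4 with probability 1/6 regardless, and it is not the prize; weight (1/7)·(1/6) = 1/42 each.
If it is in box 4 (prior 1/7): the host opened box 4, so this case is ruled out; weight (1/7)·0 = 0.
The weights sum to 1/7.
So P(the gold coin in box 7 | the host opened box 4) = (1/42) / (1/7) = 1/6.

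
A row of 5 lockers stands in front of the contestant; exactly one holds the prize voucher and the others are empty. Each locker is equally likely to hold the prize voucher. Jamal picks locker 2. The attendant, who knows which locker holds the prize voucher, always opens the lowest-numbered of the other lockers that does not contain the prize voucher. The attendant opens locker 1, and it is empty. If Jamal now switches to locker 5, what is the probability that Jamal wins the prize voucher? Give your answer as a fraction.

1/4

Condition on the true location of the prize voucher.
If it is in locker 1 (prior 1/5): the attendant opened locker 1, so this case is ruled out; weight (1/5)·0 = 0.
If it is in any of lockers 2, 3, 4, and 5 (prior 1/5 each): locker 1 is the lowest-numbered option available, probability 1; weight (1/5)·1 = 1/5 each.
The weights sum to 4/5.
So P(the prize voucher in locker 5 | the attendant opened locker 1) = (1/5) / (4/5) = 1/4.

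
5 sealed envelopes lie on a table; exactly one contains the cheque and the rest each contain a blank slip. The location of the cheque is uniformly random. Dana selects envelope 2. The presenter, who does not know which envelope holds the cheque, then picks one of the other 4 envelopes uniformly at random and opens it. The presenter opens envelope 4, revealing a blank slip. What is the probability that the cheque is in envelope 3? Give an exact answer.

1/4

Consider each possible location of the cheque in turn.
If it is in any of envelopes 1, 2, 3, and 5 (prior 1/5 each): the presenter picks envelope 4 with probability 1/4 regardless, and it is not the prize; weight (1/5)·(1/4) = 1/20 each.
If it is in envelope 4 (prior 1/5): the presenter opened envelope 4, so this case is ruled out; weight (1/5)·0 = 0.
The weights sum to 1/5.
So P(the cheque in envelope 3 | the presenter opened envelope 4) = (1/20) / (1/5) = 1/4.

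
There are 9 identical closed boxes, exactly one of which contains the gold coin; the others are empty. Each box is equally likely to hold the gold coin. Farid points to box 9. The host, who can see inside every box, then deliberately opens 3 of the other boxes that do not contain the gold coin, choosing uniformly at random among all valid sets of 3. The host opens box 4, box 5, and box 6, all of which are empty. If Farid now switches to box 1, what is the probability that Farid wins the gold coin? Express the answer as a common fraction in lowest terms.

Consider each possible location of the gold coin in turn.
If it is in any of boxes 1, 2, 3, 7, and 8 (prior 1/9 each): the host has 35 equally likely choices, so probability 1/35; weight (1/9)·(1/35) = 1/315 each.
If it is in any of boxes 4, 5, and 6 (prior 1/9 each): that box was opened and seen not to hold the prize — ruled out; weight (1/9)·0 = 0 each.
If it is in box 9 (prior 1/9): the host has 56 equally likely choices, so probability 1/56; weight (1/9)·(1/56) = 1/504.
The weights sum to 1/56.
So P(the gold coin in box 1 | the host opened box 4, box 5, and box 6) = (1/315) / (1/56) = 8/45.

8/45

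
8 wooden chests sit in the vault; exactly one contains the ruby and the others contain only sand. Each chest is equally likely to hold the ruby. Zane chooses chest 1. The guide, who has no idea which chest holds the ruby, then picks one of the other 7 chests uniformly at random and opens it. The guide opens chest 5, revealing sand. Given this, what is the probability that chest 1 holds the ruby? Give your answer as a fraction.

1/7

Because the guide chose which chest to open without knowing where the ruby is, the choice is independent of the prize location. Learning that chest 5 does not hold the ruby simply rules out that one location and leaves the remaining 7 chests still equally likely by symmetry.
So P(the ruby in chest 1) = 1/7.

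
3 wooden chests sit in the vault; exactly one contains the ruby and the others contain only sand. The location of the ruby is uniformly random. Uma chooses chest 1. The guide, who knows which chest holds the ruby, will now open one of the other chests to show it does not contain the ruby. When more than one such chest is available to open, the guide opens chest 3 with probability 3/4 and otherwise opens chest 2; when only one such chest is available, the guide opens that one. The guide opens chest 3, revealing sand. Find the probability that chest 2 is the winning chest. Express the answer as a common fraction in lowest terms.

4/7

Condition on the true location of the ruby.
If it is in chest 1 (prior 1/3): chest 3 is available, opened with probability 3/4; weight (1/3)·(3/4) = 1/4.
If it is in chest 2 (prior 1/3): only chest 3 is available, probability 1; weight (1/3)·1 = 1/3.
If it is in chest 3 (prior 1/3): the guide opened chest 3, so this case is ruled out; weight (1/3)·0 = 0.
The weights sum to 7/12.
So P(the ruby in chest 2 | the guide opened chest 3) = (1/3) / (7/12) = 4/7.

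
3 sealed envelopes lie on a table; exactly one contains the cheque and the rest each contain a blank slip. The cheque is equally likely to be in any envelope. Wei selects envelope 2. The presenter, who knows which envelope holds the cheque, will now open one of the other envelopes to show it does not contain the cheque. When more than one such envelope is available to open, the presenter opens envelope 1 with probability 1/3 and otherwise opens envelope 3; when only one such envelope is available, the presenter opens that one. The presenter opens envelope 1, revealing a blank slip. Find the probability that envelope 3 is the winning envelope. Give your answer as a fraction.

3/4

Apply Bayes' rule, conditioning on where the cheque actually is.
If it is in envelope 1 (prior 1/3): the presenter opened envelope 1, so this case is ruled out; weight (1/3)·0 = 0.
If it is in envelope 2 (prior 1/3): envelope 1 is available, opened with probability 1/3; weight (1/3)·(1/3) = 1/9.
If it is in envelope 3 (prior 1/3): only envelope 1 is available, probability 1; weight (1/3)·1 = 1/3.
The weights sum to 4/9.
So P(the cheque in envelope 3 | the presenter opened envelope 1) = (1/3) / (4/9) = 3/4.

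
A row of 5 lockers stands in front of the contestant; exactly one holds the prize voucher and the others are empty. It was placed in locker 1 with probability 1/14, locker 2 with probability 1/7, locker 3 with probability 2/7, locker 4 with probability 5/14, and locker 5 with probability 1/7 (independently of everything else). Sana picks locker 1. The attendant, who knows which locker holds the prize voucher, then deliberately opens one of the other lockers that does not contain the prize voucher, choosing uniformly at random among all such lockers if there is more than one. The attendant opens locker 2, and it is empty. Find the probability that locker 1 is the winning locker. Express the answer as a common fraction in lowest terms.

3/47

Condition on the true location of the prize voucher.
If it is in locker 1 (prior 1/14): the attendant has 4 equally likely choices, so probability 1/4; weight (1/14)·(1/4) = 1/56.
If it is in locker 2 (prior 1/7): the attendant opened locker 2, so this case is ruled out; weight (1/7)·0 = 0.
If it is in locker 3 (prior 2/7): the attendant has 3 equally likely choices, so probability 1/3; weight (2/7)·(1/3) = 2/21.
If it is in locker 4 (prior 5/14): the attendant has 3 equally likely choices, so probability 1/3; weight (5/14)·(1/3) = 5/42.
If it is in locker 5 (prior 1/7): the attendant has 3 equally likely choices, so probability 1/3; weight (1/7)·(1/3) = 1/21.
The weights sum to 47/168.
So P(the prize voucher in locker 1 | the attendant opened locker 2) = (1/56) / (47/168) = 3/47.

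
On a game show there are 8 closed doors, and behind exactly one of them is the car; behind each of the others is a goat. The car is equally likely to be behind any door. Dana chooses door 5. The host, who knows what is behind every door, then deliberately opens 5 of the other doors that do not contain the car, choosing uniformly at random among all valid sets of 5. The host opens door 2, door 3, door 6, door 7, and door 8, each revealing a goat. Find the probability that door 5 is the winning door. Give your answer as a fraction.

Consider each possible location of the car in turn.
If it is behind either of doors 1 and 4 (prior 1/8 each): the host has 6 equally likely choices, so probability 1/6; weight (1/8)·(1/6) = 1/48 each.
If it is behind any of doors 2, 3, 6, 7, and 8 (prior 1/8 each): that door was opened and seen not to hold the prize — ruled out; weight (1/8)·0 = 0 each.
If it is behind door 5 (prior 1/8): the host has 21 equally likely choices, so probability 1/21; weight (1/8)·(1/21) = 1/168.
The weights sum to 1/21.
So P(the car behind door 5 | the host opened door 2, door 3, door 6, door 7, and door 8) = (1/168) / (1/21) = 1/8.

1/8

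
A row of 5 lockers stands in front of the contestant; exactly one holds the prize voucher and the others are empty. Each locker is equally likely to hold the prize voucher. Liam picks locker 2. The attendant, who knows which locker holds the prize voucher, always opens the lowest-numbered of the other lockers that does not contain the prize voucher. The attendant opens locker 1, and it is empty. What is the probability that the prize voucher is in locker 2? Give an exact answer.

1/4

Condition on the true location of the prize voucher.
If it is in locker 1 (prior 1/5): the attendant opened locker 1, so this case is ruled out; weight (1/5)·0 = 0.
If it is in any of lockers 2, 3, 4, and 5 (prior 1/5 each): locker 1 is the lowest-numbered option available, probability 1; weight (1/5)·1 = 1/5 each.
The weights sum to 4/5.
So P(the prize voucher in locker 2 | the attendant opened locker 1) = (1/5) / (4/5) = 1/4.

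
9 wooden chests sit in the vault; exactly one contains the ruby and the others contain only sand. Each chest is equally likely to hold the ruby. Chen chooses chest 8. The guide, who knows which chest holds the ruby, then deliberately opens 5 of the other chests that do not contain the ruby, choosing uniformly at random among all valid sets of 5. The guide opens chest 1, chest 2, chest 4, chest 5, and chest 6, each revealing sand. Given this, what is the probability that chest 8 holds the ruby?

Condition on the true location of the ruby.
If it is in any of chests 1, 2, 4, 5, and 6 (prior 1/9 each): that chest was opened and seen not to hold the prize — ruled out; weight (1/9)·0 = 0 each.
If it is in any of chests 3, 7, and 9 (prior 1/9 each): the guide has 21 equally likely choices, so probability 1/21; weight (1/9)·(1/21) = 1/189 each.
If it is in chest 8 (prior 1/9): the guide has 56 equally likely choices, so probability 1/56; weight (1/9)·(1/56) = 1/504.
The weights sum to 1/56.
So P(the ruby in chest 8 | the guide opened chest 1, chest 2, chest 4, chest 5, and chest 6) = (1/504) / (1/56) = 1/9.

1/9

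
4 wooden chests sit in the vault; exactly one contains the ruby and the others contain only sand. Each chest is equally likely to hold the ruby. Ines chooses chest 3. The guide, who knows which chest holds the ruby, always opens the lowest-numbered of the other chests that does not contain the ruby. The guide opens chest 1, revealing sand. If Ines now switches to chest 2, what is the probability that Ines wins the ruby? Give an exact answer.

1/3

Apply Bayes' rule, conditioning on where the ruby actually is.
If it is in chest 1 (prior 1/4): the guide opened chest 1, so this case is ruled out; weight (1/4)·0 = 0.
If it is in any of chests 2, 3, and 4 (prior 1/4 each): chest 1 is the lowest-numbered option available, probability 1; weight (1/4)·1 = 1/4 each.
The weights sum to 3/4.
So P(the ruby in chest 2 | the guide opened chest 1) = (1/4) / (3/4) = 1/3.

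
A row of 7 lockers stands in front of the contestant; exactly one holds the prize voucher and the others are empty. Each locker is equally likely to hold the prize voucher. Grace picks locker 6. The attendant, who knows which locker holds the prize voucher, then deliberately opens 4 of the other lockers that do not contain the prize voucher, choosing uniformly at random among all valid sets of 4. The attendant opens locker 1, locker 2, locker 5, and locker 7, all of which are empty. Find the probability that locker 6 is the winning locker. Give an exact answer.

Consider each possible location of the prize voucher in turn.
If it is in any of lockers 1, 2, 5, and 7 (prior 1/7 each): that locker was opened and seen not to hold the prize — ruled out; weight (1/7)·0 = 0 each.
If it is in either of lockers 3 and 4 (prior 1/7 each): the attendant has 5 equally likely choices, so probability 1/5; weight (1/7)·(1/5) = 1/35 each.
If it is in locker 6 (prior 1/7): the attendant has 15 equally likely choices, so probability 1/15; weight (1/7)·(1/15) = 1/105.
The weights sum to 1/15.
So P(the prize voucher in locker 6 | the attendant opened locker 1, locker 2, locker 5, and locker 7) = (1/105) / (1/15) = 1/7.

1/7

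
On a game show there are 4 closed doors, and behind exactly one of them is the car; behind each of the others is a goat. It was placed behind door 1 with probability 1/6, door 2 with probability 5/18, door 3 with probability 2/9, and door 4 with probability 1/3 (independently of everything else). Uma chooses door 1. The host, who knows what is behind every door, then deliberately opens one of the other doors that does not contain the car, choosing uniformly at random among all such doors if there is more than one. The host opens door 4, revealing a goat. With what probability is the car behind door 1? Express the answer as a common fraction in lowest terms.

Condition on the true location of the car.
If it is behind door 1 (prior 1/6): the host has 3 equally likely choices, so probability 1/3; weight (1/6)·(1/3) = 1/18.
If it is behind door 2 (prior 5/18): the host has 2 equally likely choices, so probability 1/2; weight (5/18)·(1/2) = 5/36.
If it is behind door 3 (prior 2/9): the host has 2 equally likely choices, so probability 1/2; weight (2/9)·(1/2) = 1/9.
If it is behind door 4 (prior 1/3): the host opened door 4, so this case is ruled out; weight (1/3)·0 = 0.
The weights sum to 11/36.
So P(the car behind door 1 | the host opened door 4) = (1/18) / (11/36) = 2/11.

2/11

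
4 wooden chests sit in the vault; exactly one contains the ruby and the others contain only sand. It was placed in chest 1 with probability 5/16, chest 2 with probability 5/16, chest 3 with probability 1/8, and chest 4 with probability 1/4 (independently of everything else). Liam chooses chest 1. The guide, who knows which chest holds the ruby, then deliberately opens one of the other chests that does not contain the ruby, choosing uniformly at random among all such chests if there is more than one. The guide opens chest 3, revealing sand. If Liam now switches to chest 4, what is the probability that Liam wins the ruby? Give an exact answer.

12/37

Apply Bayes' rule, conditioning on where the ruby actually is.
If it is in chest 1 (prior 5/16): the guide has 3 equally likely choices, so probability 1/3; weight (5/16)·(1/3) = 5/48.
If it is in chest 2 (prior 5/16): the guide has 2 equally likely choices, so probability 1/2; weight (5/16)·(1/2) = 5/32.
If it is in chest 3 (prior 1/8): the guide opened chest 3, so this case is ruled out; weight (1/8)·0 = 0.
If it is in chest 4 (prior 1/4): the guide has 2 equally likely choices, so probability 1/2; weight (1/4)·(1/2) = 1/8.
The weights sum to 37/96.
So P(the ruby in chest 4 | the guide opened chest 3) = (1/8) / (37/96) = 12/37.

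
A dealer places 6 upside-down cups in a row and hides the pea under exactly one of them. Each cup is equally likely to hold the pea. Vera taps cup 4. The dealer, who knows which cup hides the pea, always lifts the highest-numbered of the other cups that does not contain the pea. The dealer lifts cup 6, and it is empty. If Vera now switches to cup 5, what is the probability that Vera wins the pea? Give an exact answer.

Consider each possible location of the pea in turn.
If it is under any of cups 1, 2, 3, 4, and 5 (prior 1/6 each): cup 6 is the highest-numbered option available, probability 1; weight (1/6)·1 = 1/6 each.
If it is under cup 6 (prior 1/6): the dealer opened cup 6, so this case is ruled out; weight (1/6)·0 = 0.
The weights sum to 5/6.
So P(the pea under cup 5 | the dealer opened cup 6) = (1/6) / (5/6) = 1/5.

1/5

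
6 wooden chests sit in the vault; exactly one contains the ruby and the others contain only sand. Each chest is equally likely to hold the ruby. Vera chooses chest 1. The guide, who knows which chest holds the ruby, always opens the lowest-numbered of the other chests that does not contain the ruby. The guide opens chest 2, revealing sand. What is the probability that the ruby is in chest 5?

1/5

Condition on the true location of the ruby.
If it is in any of chests 1, 3, 4, 5, and 6 (prior 1/6 each): chest 2 is the lowest-numbered option available, probability 1; weight (1/6)·1 = 1/6 each.
If it is in chest 2 (prior 1/6): the guide opened chest 2, so this case is ruled out; weight (1/6)·0 = 0.
The weights sum to 5/6.
So P(the ruby in chest 5 | the guide opened chest 2) = (1/6) / (5/6) = 1/5.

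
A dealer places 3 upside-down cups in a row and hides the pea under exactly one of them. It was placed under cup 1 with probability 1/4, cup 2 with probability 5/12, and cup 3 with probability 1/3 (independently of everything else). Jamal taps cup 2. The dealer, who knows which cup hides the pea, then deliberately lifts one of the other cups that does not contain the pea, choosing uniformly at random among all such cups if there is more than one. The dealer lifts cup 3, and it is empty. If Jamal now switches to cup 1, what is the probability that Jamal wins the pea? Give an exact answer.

6/11

Condition on the true location of the pea.
If it is under cup 1 (prior 1/4): the dealer has no choice, probability 1; weight (1/4)·1 = 1/4.
If it is under cup 2 (prior 5/12): the dealer has 2 equally likely choices, so probability 1/2; weight (5/12)·(1/2) = 5/24.
If it is under cup 3 (prior 1/3): the dealer opened cup 3, so this case is ruled out; weight (1/3)·0 = 0.
The weights sum to 11/24.
So P(the pea under cup 1 | the dealer opened cup 3) = (1/4) / (11/24) = 6/11.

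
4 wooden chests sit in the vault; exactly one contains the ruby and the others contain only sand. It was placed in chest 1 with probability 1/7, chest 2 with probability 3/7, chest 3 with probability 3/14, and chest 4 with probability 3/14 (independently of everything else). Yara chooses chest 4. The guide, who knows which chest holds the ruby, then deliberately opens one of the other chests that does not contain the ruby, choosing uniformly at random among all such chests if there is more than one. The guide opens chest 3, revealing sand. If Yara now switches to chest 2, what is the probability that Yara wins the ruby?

Consider each possible location of the ruby in turn.
If it is in chest 1 (prior 1/7): the guide has 2 equally likely choices, so probability 1/2; weight (1/7)·(1/2) = 1/14.
If it is in chest 2 (prior 3/7): the guide has 2 equally likely choices, so probability 1/2; weight (3/7)·(1/2) = 3/14.
If it is in chest 3 (prior 3/14): the guide opened chest 3, so this case is ruled out; weight (3/14)·0 = 0.
If it is in chest 4 (prior 3/14): the guide has 3 equally likely choices, so probability 1/3; weight (3/14)·(1/3) = 1/14.
The weights sum to 5/14.
So P(the ruby in chest 2 | the guide opened chest 3) = (3/14) / (5/14) = 3/5.

3/5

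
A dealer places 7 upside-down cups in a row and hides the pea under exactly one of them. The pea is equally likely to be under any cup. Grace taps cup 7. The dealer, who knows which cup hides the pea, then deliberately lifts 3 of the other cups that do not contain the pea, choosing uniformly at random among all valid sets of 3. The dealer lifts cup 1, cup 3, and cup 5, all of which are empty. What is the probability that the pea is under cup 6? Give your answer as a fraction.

Apply Bayes' rule, conditioning on where the pea actually is.
If it is under any of cups 1, 3, and 5 (prior 1/7 each): that cup was opened and seen not to hold the prize — ruled out; weight (1/7)·0 = 0 each.
If it is under any of cups 2, 4, and 6 (prior 1/7 each): the dealer has 10 equally likely choices, so probability 1/10; weight (1/7)·(1/10) = 1/70 each.
If it is under cup 7 (prior 1/7): the dealer has 20 equally likely choices, so probability 1/20; weight (1/7)·(1/20) = 1/140.
The weights sum to 1/20.
So P(the pea under cup 6 | the dealer opened cup 1, cup 3, and cup 5) = (1/70) / (1/20) = 2/7.

2/7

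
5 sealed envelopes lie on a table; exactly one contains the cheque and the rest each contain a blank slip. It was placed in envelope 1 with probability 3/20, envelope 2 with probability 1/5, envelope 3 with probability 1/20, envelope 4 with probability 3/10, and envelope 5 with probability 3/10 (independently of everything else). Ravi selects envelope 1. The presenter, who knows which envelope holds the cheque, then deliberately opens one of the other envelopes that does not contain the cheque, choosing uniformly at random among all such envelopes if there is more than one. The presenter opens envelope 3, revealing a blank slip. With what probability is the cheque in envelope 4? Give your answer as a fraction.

24/73

Condition on the true location of the cheque.
If it is in envelope 1 (prior 3/20): the presenter has 4 equally likely choices, so probability 1/4; weight (3/20)·(1/4) = 3/80.
If it is in envelope 2 (prior 1/5): the presenter has 3 equally likely choices, so probability 1/3; weight (1/5)·(1/3) = 1/15.
If it is in envelope 3 (prior 1/20): the presenter opened envelope 3, so this case is ruled out; weight (1/20)·0 = 0.
If it is in either of envelopes 4 and 5 (prior 3/10 each): the presenter has 3 equally likely choices, so probability 1/3; weight (3/10)·(1/3) = 1/10 each.
The weights sum to 73/240.
So P(the cheque in envelope 4 | the presenter opened envelope 3) = (1/10) / (73/240) = 24/73.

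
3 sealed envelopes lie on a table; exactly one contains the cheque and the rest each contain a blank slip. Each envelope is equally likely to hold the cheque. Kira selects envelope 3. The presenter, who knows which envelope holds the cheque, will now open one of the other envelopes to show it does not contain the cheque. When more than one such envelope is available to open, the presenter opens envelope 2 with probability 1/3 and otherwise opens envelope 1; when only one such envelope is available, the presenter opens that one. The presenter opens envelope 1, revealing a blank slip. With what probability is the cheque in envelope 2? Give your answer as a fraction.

3/5

Condition on the true location of the cheque.
If it is in envelope 1 (prior 1/3): the presenter opened envelope 1, so this case is ruled out; weight (1/3)·0 = 0.
If it is in envelope 2 (prior 1/3): only envelope 1 is available, probability 1; weight (1/3)·1 = 1/3.
If it is in envelope 3 (prior 1/3): envelope 2 is available but not opened, probability 2/3; weight (1/3)·(2/3) = 2/9.
The weights sum to 5/9.
So P(the cheque in envelope 2 | the presenter opened envelope 1) = (1/3) / (5/9) = 3/5.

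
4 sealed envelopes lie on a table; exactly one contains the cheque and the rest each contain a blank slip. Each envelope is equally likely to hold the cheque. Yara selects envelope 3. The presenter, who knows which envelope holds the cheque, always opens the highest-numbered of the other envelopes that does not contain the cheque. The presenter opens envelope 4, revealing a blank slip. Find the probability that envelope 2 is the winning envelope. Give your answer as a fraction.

1/3

Apply Bayes' rule, conditioning on where the cheque actually is.
If it is in any of envelopes 1, 2, and 3 (prior 1/4 each): envelope 4 is the highest-numbered option available, probability 1; weight (1/4)·1 = 1/4 each.
If it is in envelope 4 (prior 1/4): the presenter opened envelope 4, so this case is ruled out; weight (1/4)·0 = 0.
The weights sum to 3/4.
So P(the cheque in envelope 2 | the presenter opened envelope 4) = (1/4) / (3/4) = 1/3.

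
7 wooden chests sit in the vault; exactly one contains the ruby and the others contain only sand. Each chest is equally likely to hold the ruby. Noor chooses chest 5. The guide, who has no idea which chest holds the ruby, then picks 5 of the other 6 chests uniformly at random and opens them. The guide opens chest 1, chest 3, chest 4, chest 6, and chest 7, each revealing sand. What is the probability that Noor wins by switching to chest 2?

Condition on the true location of the ruby.
If it is in any of chests 1, 3, 4, 6, and 7 (prior 1/7 each): that chest was opened and seen not to hold the prize — ruled out; weight (1/7)·0 = 0 each.
If it is in either of chests 2 and 5 (prior 1/7 each): the guide picks exactly this set with probability 1/6 regardless, and none is the prize; weight (1/7)·(1/6) = 1/42 each.
The weights sum to 1/21.
So P(the ruby in chest 2 | the guide opened chest 1, chest 3, chest 4, chest 6, and chest 7) = (1/42) / (1/21) = 1/2.

1/2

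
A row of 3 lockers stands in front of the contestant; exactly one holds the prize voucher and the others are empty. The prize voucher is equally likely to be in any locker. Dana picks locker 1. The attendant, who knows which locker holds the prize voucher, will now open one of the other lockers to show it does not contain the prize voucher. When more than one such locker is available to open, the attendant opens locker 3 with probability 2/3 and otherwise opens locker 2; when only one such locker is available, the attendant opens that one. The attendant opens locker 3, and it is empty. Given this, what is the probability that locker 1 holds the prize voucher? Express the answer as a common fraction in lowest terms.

Apply Bayes' rule, conditioning on where the prize voucher actually is.
If it is in locker 1 (prior 1/3): locker 3 is available, opened with probability 2/3; weight (1/3)·(2/3) = 2/9.
If it is in locker 2 (prior 1/3): only locker 3 is available, probability 1; weight (1/3)·1 = 1/3.
If it is in locker 3 (prior 1/3): the attendant opened locker 3, so this case is ruled out; weight (1/3)·0 = 0.
The weights sum to 5/9.
So P(the prize voucher in locker 1 | the attendant opened locker 3) = (2/9) / (5/9) = 2/5.

2/5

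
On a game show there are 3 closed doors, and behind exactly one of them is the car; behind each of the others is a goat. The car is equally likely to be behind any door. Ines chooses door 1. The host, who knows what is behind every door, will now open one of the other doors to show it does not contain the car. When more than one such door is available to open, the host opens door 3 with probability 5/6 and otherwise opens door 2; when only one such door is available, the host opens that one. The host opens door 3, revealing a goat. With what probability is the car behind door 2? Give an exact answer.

6/11

Apply Bayes' rule, conditioning on where the car actually is.
If it is behind door 1 (prior 1/3): door 3 is available, opened with probability 5/6; weight (1/3)·(5/6) = 5/18.
If it is behind door 2 (prior 1/3): only door 3 is available, probability 1; weight (1/3)·1 = 1/3.
If it is behind door 3 (prior 1/3): the host opened door 3, so this case is ruled out; weight (1/3)·0 = 0.
The weights sum to 11/18.
So P(the car behind door 2 | the host opened door 3) = (1/3) / (11/18) = 6/11.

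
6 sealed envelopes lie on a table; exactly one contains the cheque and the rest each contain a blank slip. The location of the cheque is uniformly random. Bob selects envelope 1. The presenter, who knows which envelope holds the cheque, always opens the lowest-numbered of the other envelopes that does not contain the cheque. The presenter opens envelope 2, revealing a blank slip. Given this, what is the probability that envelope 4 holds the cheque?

1/5

Apply Bayes' rule, conditioning on where the cheque actually is.
If it is in any of envelopes 1, 3, 4, 5, and 6 (prior 1/6 each): envelope 2 is the lowest-numbered option available, probability 1; weight (1/6)·1 = 1/6 each.
If it is in envelope 2 (prior 1/6): the presenter opened envelope 2, so this case is ruled out; weight (1/6)·0 = 0.
The weights sum to 5/6.
So P(the cheque in envelope 4 | the presenter opened envelope 2) = (1/6) / (5/6) = 1/5.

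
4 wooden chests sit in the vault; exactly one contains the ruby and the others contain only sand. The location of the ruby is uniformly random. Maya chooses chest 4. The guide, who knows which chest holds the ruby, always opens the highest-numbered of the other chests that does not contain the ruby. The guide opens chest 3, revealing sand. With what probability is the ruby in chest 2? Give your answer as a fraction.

1/3

Condition on the true location of the ruby.
If it is in any of chests 1, 2, and 4 (prior 1/4 each): chest 3 is the highest-numbered option available, probability 1; weight (1/4)·1 = 1/4 each.
If it is in chest 3 (prior 1/4): the guide opened chest 3, so this case is ruled out; weight (1/4)·0 = 0.
The weights sum to 3/4.
So P(the ruby in chest 2 | the guide opened chest 3) = (1/4) / (3/4) = 1/3.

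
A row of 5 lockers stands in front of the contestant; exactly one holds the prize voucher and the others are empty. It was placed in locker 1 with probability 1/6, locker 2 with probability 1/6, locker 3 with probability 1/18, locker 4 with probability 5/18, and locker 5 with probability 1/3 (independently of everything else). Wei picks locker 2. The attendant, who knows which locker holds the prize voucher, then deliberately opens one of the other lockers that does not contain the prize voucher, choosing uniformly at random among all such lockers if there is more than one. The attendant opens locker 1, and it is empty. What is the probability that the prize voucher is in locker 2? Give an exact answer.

Consider each possible location of the prize voucher in turn.
If it is in locker 1 (prior 1/6): the attendant opened locker 1, so this case is ruled out; weight (1/6)·0 = 0.
If it is in locker 2 (prior 1/6): the attendant has 4 equally likely choices, so probability 1/4; weight (1/6)·(1/4) = 1/24.
If it is in locker 3 (prior 1/18): the attendant has 3 equally likely choices, so probability 1/3; weight (1/18)·(1/3) = 1/54.
If it is in locker 4 (prior 5/18): the attendant has 3 equally likely choices, so probability 1/3; weight (5/18)·(1/3) = 5/54.
If it is in locker 5 (prior 1/3): the attendant has 3 equally likely choices, so probability 1/3; weight (1/3)·(1/3) = 1/9.
The weights sum to 19/72.
So P(the prize voucher in locker 2 | the attendant opened locker 1) = (1/24) / (19/72) = 3/19.

3/19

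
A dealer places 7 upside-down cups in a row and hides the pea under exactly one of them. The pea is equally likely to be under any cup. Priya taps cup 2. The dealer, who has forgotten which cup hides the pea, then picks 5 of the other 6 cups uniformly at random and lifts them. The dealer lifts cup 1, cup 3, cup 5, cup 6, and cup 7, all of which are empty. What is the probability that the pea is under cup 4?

1/2

Apply Bayes' rule, conditioning on where the pea actually is.
If it is under any of cups 1, 3, 5, 6, and 7 (prior 1/7 each): that cup was opened and seen not to hold the prize — ruled out; weight (1/7)·0 = 0 each.
If it is under either of cups 2 and 4 (prior 1/7 each): the dealer picks exactly this set with probability 1/6 regardless, and none is the prize; weight (1/7)·(1/6) = 1/42 each.
The weights sum to 1/21.
So P(the pea under cup 4 | the dealer opened cup 1, cup 3, cup 5, cup 6, and cup 7) = (1/42) / (1/21) = 1/2.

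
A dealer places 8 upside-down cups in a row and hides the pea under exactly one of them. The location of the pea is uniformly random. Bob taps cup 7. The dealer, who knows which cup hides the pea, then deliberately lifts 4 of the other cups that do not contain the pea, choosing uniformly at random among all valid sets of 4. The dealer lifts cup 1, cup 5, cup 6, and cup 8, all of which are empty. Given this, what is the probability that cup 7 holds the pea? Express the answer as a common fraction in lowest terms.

1/8

Consider each possible location of the pea in turn.
If it is under any of cups 1, 5, 6, and 8 (prior 1/8 each): that cup was opened and seen not to hold the prize — ruled out; weight (1/8)·0 = 0 each.
If it is under any of cups 2, 3, and 4 (prior 1/8 each): the dealer has 15 equally likely choices, so probability 1/15; weight (1/8)·(1/15) = 1/120 each.
If it is under cup 7 (prior 1/8): the dealer has 35 equally likely choices, so probability 1/35; weight (1/8)·(1/35) = 1/280.
The weights sum to 1/35.
So P(the pea under cup 7 | the dealer opened cup 1, cup 5, cup 6, and cup 8) = (1/280) / (1/35) = 1/8.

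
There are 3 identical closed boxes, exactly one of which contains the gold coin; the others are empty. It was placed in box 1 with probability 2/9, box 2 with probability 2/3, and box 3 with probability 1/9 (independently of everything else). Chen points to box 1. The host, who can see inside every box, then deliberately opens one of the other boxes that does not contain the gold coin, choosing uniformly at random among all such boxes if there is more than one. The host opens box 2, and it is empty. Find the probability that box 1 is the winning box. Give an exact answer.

1/2

Consider each possible location of the gold coin in turn.
If it is in box 1 (prior 2/9): the host has 2 equally likely choices, so probability 1/2; weight (2/9)·(1/2) = 1/9.
If it is in box 2 (prior 2/3): the host opened box 2, so this case is ruled out; weight (2/3)·0 = 0.
If it is in box 3 (prior 1/9): the host has no choice, probability 1; weight (1/9)·1 = 1/9.
The weights sum to 2/9.
So P(the gold coin in box 1 | the host opened box 2) = (1/9) / (2/9) = 1/2.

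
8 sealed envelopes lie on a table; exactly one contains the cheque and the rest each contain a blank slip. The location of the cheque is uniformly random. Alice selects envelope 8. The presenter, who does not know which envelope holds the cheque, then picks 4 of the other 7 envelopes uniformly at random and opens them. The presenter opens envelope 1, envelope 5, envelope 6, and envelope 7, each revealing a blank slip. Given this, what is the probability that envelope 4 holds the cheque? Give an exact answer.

Apply Bayes' rule, conditioning on where the cheque actually is.
If it is in any of envelopes 1, 5, 6, and 7 (prior 1/8 each): that envelope was opened and seen not to hold the prize — ruled out; weight (1/8)·0 = 0 each.
If it is in any of envelopes 2, 3, 4, and 8 (prior 1/8 each): the presenter picks exactly this set with probability 1/35 regardless, and none is the prize; weight (1/8)·(1/35) = 1/280 each.
The weights sum to 1/70.
So P(the cheque in envelope 4 | the presenter opened envelope 1, envelope 5, envelope 6, and envelope 7) = (1/280) / (1/70) = 1/4.

1/4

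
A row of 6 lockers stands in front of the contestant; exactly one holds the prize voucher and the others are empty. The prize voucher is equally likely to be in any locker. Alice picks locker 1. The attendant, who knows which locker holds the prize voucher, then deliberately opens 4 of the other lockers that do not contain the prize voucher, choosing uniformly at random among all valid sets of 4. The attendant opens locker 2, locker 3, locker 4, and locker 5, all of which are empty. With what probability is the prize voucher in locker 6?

5/6

Consider each possible location of the prize voucher in turn.
If it is in locker 1 (prior 1/6): the attendant has 5 equally likely choices, so probability 1/5; weight (1/6)·(1/5) = 1/30.
If it is in any of lockers 2, 3, 4, and 5 (prior 1/6 each): that locker was opened and seen not to hold the prize — ruled out; weight (1/6)·0 = 0 each.
If it is in locker 6 (prior 1/6): the attendant has no choice, probability 1; weight (1/6)·1 = 1/6.
The weights sum to 1/5.
So P(the prize voucher in locker 6 | the attendant opened locker 2, locker 3, locker 4, and locker 5) = (1/6) / (1/5) = 5/6.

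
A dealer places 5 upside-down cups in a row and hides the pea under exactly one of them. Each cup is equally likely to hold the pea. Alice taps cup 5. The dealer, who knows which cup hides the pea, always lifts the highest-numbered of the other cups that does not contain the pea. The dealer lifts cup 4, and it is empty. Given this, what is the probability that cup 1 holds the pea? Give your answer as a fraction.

Consider each possible location of the pea in turn.
If it is under any of cups 1, 2, 3, and 5 (prior 1/5 each): cup 4 is the highest-numbered option available, probability 1; weight (1/5)·1 = 1/5 each.
If it is under cup 4 (prior 1/5): the dealer opened cup 4, so this case is ruled out; weight (1/5)·0 = 0.
The weights sum to 4/5.
So P(the pea under cup 1 | the dealer opened cup 4) = (1/5) / (4/5) = 1/4.

1/4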